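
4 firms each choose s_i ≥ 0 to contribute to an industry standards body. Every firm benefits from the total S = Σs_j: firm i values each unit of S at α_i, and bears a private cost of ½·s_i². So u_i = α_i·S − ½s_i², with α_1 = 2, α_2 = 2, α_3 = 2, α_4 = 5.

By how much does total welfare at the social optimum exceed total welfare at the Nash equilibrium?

Firm i's FOC: ∂u_i/∂s_i = α_i − s_i = 0, so s_i* = α_i.
NE contributions = (2, 2, 2, 5); S = 11.
W^NE = (Σα)·S − ½Σα_i² = 11² − ½·37 = 102.5.
Planner sets s_i = Σα_j = 11 for every i, so S^SO = 4·11 = 44.
W^SO = (Σα)·S^SO − ½·4·(Σα)² = (4/2)·11² = 242.
Deadweight loss = W^SO − W^NE = 139.5.

139.5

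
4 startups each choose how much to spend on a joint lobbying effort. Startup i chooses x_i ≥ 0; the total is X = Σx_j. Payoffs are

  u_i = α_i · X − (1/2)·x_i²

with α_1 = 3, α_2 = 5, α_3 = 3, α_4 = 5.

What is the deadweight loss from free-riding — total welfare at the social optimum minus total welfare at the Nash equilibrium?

290

Startup i's FOC: ∂u_i/∂x_i = α_i − x_i = 0, so x_i* = α_i.
NE contributions = (3, 5, 3, 5); X = 16.
W^NE = (Σα)·X − ½Σα_i² = 16² − ½·68 = 222.
Planner sets x_i = Σα_j = 16 for every i, so X^SO = 4·16 = 64.
W^SO = (Σα)·X^SO − ½·4·(Σα)² = (4/2)·16² = 512.
Deadweight loss = W^SO − W^NE = 290.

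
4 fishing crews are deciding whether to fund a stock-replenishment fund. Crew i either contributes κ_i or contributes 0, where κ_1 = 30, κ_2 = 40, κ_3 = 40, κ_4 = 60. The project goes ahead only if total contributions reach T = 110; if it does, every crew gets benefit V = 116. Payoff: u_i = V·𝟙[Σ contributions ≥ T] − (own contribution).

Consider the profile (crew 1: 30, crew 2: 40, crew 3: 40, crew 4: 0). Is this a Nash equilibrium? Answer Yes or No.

Yes

Total = 110 ≥ 110: provided.
Crew 1 (pledges 30, payoff 86): dropping to 0 → total 80, payoff 0. No gain.
Crew 2 (pledges 40, payoff 76): dropping to 0 → total 70, payoff 0. No gain.
Crew 3 (pledges 40, payoff 76): dropping to 0 → total 70, payoff 0. No gain.
Crew 4 (pledges 0, payoff 116): pledging 60 → total 170, payoff 56. No gain.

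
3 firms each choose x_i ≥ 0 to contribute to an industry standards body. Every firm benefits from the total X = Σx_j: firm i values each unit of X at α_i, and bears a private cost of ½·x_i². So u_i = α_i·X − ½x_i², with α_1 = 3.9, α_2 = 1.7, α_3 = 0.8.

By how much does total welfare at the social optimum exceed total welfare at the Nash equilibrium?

29.85

Firm i's FOC: ∂u_i/∂x_i = α_i − x_i = 0, so x_i* = α_i.
NE contributions = (3.9, 1.7, 0.8); X = 6.4.
W^NE = (Σα)·X − ½Σα_i² = 6.4² − ½·18.74 = 31.59.
Planner sets x_i = Σα_j = 6.4 for every i, so X^SO = 3·6.4 = 19.2.
W^SO = (Σα)·X^SO − ½·3·(Σα)² = (3/2)·6.4² = 61.44.
Deadweight loss = W^SO − W^NE = 29.85.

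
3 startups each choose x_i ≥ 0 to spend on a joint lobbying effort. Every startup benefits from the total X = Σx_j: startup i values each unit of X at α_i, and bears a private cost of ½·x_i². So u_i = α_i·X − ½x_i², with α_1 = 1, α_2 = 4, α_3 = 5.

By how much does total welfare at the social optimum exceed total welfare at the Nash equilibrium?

Startup i's FOC: ∂u_i/∂x_i = α_i − x_i = 0, so x_i* = α_i.
NE contributions = (1, 4, 5); X = 10.
W^NE = (Σα)·X − ½Σα_i² = 10² − ½·42 = 79.
Planner sets x_i = Σα_j = 10 for every i, so X^SO = 3·10 = 30.
W^SO = (Σα)·X^SO − ½·3·(Σα)² = (3/2)·10² = 150.
Deadweight loss = W^SO − W^NE = 71.

71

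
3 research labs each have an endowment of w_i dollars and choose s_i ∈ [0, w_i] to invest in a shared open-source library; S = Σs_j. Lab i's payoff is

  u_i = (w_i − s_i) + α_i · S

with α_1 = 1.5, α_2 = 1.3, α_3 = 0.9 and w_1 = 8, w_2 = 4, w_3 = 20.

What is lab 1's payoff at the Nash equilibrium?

18

∂u_i/∂s_i = α_i − 1, so lab i contributes w_i if α_i > 1, else 0.
α_i > 1 for i ∈ {1, 2}; NE contributions (8, 4, 0), S = 12.
u_1 = (8 − 8) + 1.5·12 = 18.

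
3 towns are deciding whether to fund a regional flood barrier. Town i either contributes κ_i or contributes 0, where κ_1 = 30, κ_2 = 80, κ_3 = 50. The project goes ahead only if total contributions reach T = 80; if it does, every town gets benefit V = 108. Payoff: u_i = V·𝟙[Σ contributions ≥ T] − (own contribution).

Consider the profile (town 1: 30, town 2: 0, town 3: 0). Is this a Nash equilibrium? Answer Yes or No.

No

Total = 30 < 80: not provided.
Town 1 (pledges 30, payoff -30): dropping to 0 → total 0, payoff 0. Profitable deviation.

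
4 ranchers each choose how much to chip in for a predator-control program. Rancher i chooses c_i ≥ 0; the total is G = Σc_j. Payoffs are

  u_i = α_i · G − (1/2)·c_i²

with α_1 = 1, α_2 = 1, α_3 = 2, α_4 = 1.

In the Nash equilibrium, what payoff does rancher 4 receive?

Rancher i's FOC: ∂u_i/∂c_i = α_i − c_i = 0, so c_i* = α_i.
NE contributions = (1, 1, 2, 1); G = 5.
u_4 = α_4·G − ½·(c_4)² = 1·5 − ½·1² = 4.5.

4.5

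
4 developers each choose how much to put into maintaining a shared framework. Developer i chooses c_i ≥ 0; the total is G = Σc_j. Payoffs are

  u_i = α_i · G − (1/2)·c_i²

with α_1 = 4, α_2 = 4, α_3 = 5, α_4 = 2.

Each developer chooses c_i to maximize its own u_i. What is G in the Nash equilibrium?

15

Developer i's FOC: ∂u_i/∂c_i = α_i − c_i = 0, so c_i* = α_i.
NE contributions = (4, 4, 5, 2); G = 15.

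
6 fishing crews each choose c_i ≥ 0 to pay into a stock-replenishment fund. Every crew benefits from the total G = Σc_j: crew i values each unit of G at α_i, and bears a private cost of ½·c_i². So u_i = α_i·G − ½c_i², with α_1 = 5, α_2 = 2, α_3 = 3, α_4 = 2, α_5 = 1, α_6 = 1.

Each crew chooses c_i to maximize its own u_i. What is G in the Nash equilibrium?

Crew i's FOC: ∂u_i/∂c_i = α_i − c_i = 0, so c_i* = α_i.
NE contributions = (5, 2, 3, 2, 1, 1); G = 14.

14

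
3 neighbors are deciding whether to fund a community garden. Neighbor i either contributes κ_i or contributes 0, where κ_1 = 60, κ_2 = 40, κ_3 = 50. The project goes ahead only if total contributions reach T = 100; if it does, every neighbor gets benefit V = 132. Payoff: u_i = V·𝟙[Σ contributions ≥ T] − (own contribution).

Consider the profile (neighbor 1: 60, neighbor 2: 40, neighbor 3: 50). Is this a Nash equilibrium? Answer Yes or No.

No

Total = 150 ≥ 100: provided.
Neighbor 1 (pledges 60, payoff 72): dropping to 0 → total 90, payoff 0. No gain.
Neighbor 2 (pledges 40, payoff 92): dropping to 0 → total 110, payoff 132. Profitable deviation.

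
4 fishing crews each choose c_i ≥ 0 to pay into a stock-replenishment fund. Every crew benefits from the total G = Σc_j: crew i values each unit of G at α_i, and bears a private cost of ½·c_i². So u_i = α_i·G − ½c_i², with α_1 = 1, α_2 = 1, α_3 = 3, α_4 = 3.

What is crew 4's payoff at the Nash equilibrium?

Crew i's FOC: ∂u_i/∂c_i = α_i − c_i = 0, so c_i* = α_i.
NE contributions = (1, 1, 3, 3); G = 8.
u_4 = α_4·G − ½·(c_4)² = 3·8 − ½·3² = 19.5.

19.5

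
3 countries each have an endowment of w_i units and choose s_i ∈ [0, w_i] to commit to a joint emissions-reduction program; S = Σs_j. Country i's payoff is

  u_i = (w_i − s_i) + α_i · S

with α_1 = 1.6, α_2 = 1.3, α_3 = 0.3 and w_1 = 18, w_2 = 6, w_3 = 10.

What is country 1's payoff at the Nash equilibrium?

∂u_i/∂s_i = α_i − 1, so country i contributes w_i if α_i > 1, else 0.
α_i > 1 for i ∈ {1, 2}; NE contributions (18, 6, 0), S = 24.
u_1 = (18 − 18) + 1.6·24 = 38.4.

38.4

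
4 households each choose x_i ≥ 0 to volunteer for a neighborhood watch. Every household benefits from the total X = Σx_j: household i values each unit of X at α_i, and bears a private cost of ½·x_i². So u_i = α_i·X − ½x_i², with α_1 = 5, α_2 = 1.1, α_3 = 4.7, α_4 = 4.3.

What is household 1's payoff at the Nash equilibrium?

Household i's FOC: ∂u_i/∂x_i = α_i − x_i = 0, so x_i* = α_i.
NE contributions = (5, 1.1, 4.7, 4.3); X = 15.1.
u_1 = α_1·X − ½·(x_1)² = 5·15.1 − ½·5² = 63.

63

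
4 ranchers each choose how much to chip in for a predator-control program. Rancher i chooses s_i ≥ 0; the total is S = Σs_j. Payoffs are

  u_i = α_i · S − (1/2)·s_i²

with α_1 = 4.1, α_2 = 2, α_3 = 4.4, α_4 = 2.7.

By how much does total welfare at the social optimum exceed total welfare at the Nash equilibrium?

197.97

Rancher i's FOC: ∂u_i/∂s_i = α_i − s_i = 0, so s_i* = α_i.
NE contributions = (4.1, 2, 4.4, 2.7); S = 13.2.
W^NE = (Σα)·S − ½Σα_i² = 13.2² − ½·47.46 = 150.51.
Planner sets s_i = Σα_j = 13.2 for every i, so S^SO = 4·13.2 = 52.8.
W^SO = (Σα)·S^SO − ½·4·(Σα)² = (4/2)·13.2² = 348.48.
Deadweight loss = W^SO − W^NE = 197.97.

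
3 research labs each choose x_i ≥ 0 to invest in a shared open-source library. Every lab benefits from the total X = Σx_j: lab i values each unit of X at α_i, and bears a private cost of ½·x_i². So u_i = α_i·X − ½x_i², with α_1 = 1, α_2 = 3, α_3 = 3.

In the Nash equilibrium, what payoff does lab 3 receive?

Lab i's FOC: ∂u_i/∂x_i = α_i − x_i = 0, so x_i* = α_i.
NE contributions = (1, 3, 3); X = 7.
u_3 = α_3·X − ½·(x_3)² = 3·7 − ½·3² = 16.5.

16.5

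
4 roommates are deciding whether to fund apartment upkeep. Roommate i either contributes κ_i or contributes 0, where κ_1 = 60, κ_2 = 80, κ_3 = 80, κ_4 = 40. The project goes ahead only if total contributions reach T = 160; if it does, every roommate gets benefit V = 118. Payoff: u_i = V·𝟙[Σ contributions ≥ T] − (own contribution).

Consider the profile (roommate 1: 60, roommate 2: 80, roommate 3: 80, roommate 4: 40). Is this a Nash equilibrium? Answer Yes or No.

No

Total = 260 ≥ 160: provided.
Roommate 1 (pledges 60, payoff 58): dropping to 0 → total 200, payoff 118. Profitable deviation.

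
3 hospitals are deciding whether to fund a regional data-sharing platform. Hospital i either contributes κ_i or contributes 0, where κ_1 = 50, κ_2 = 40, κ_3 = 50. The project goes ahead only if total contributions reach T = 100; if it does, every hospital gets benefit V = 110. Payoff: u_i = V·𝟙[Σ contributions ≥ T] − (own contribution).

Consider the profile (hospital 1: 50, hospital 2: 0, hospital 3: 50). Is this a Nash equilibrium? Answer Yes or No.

Yes

Total = 100 ≥ 100: provided.
Hospital 1 (pledges 50, payoff 60): dropping to 0 → total 50, payoff 0. No gain.
Hospital 2 (pledges 0, payoff 110): pledging 40 → total 140, payoff 70. No gain.
Hospital 3 (pledges 50, payoff 60): dropping to 0 → total 50, payoff 0. No gain.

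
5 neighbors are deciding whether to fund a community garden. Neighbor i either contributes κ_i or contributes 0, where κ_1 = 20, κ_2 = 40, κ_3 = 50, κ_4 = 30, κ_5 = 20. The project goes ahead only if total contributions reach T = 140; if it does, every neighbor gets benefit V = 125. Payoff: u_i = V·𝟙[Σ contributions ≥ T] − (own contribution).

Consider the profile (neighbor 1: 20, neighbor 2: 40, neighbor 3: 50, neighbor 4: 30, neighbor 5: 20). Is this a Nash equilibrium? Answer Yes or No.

Total = 160 ≥ 140: provided.
Neighbor 1 (pledges 20, payoff 105): dropping to 0 → total 140, payoff 125. Profitable deviation.

No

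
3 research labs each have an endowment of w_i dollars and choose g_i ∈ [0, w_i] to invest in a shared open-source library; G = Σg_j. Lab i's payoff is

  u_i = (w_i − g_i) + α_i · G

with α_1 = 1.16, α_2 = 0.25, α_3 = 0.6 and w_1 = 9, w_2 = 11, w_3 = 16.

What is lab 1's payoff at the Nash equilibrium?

∂u_i/∂g_i = α_i − 1, so lab i contributes w_i if α_i > 1, else 0.
α_i > 1 for i ∈ {1}; NE contributions (9, 0, 0), G = 9.
u_1 = (9 − 9) + 1.16·9 = 10.44.

10.44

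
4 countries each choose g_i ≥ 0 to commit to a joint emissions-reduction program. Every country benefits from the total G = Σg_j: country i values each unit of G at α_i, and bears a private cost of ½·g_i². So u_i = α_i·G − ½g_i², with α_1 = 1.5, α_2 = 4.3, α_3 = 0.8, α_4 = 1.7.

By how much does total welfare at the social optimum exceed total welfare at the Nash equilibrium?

81.025

Country i's FOC: ∂u_i/∂g_i = α_i − g_i = 0, so g_i* = α_i.
NE contributions = (1.5, 4.3, 0.8, 1.7); G = 8.3.
W^NE = (Σα)·G − ½Σα_i² = 8.3² − ½·24.27 = 56.755.
Planner sets g_i = Σα_j = 8.3 for every i, so G^SO = 4·8.3 = 33.2.
W^SO = (Σα)·G^SO − ½·4·(Σα)² = (4/2)·8.3² = 137.78.
Deadweight loss = W^SO − W^NE = 81.025.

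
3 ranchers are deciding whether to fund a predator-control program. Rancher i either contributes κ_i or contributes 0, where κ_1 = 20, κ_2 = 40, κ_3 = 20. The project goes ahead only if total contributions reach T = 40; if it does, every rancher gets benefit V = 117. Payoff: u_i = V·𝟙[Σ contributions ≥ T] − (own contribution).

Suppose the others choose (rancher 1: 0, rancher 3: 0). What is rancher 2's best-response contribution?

Others' total = 0. Contributing 40 brings total to 40 ≥ 40: gain V − κ_2 = 77.
Best response: 40.

40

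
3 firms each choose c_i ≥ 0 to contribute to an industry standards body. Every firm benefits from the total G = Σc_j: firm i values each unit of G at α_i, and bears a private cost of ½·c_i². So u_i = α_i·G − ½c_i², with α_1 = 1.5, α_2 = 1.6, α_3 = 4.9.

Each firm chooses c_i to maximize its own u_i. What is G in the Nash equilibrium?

8

Firm i's FOC: ∂u_i/∂c_i = α_i − c_i = 0, so c_i* = α_i.
NE contributions = (1.5, 1.6, 4.9); G = 8.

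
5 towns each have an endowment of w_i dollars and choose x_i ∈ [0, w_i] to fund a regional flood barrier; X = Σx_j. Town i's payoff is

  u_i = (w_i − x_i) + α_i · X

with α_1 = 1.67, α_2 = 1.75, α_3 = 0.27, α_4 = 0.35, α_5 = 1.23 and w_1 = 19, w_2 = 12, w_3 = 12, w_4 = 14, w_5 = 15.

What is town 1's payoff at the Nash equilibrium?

76.82

∂u_i/∂x_i = α_i − 1, so town i contributes w_i if α_i > 1, else 0.
α_i > 1 for i ∈ {1, 2, 5}; NE contributions (19, 12, 0, 0, 15), X = 46.
u_1 = (19 − 19) + 1.67·46 = 76.82.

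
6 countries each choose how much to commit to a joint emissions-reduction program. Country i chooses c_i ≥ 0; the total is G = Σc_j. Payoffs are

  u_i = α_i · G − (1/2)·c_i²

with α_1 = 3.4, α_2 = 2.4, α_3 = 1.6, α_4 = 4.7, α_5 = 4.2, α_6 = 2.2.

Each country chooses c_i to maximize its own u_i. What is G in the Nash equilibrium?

18.5

Country i's FOC: ∂u_i/∂c_i = α_i − c_i = 0, so c_i* = α_i.
NE contributions = (3.4, 2.4, 1.6, 4.7, 4.2, 2.2); G = 18.5.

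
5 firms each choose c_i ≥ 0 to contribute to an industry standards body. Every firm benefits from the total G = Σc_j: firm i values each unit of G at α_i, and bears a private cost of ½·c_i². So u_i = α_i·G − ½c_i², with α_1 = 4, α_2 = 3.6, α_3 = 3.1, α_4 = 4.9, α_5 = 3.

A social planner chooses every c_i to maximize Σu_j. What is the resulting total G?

93

Planner FOC: ∂(Σu_j)/∂c_i = (Σα_j) − c_i = 0, so c_i^SO = Σα_j = 18.6 for every i; G^SO = 93.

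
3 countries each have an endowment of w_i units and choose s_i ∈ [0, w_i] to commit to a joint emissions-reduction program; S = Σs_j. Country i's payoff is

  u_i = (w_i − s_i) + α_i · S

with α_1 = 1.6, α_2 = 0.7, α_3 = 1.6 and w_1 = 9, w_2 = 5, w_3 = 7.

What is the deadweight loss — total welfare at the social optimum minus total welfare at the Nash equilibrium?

14.5

∂u_i/∂s_i = α_i − 1, so country i contributes w_i if α_i > 1, else 0.
α_i > 1 for i ∈ {1, 3}; NE contributions (9, 0, 7), S = 16.
W^NE = Σw_i − S^NE + (Σα_i)·S^NE = 21 + 2.9·16 = 67.4.
Planner: ∂(Σu_j)/∂s_i = Σα_j − 1 = 2.9 > 0, so everyone contributes w_i; S^SO = 21, W^SO = 21 + 2.9·21 = 81.9.
Deadweight loss = 14.5.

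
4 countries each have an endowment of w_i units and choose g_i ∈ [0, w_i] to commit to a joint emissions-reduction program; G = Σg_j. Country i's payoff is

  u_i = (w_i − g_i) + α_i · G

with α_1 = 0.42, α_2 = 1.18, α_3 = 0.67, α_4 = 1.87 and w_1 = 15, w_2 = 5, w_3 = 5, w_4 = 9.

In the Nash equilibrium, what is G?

14

∂u_i/∂g_i = α_i − 1, so country i contributes w_i if α_i > 1, else 0.
α_i > 1 for i ∈ {2, 4}; NE contributions (0, 5, 0, 9), G = 14.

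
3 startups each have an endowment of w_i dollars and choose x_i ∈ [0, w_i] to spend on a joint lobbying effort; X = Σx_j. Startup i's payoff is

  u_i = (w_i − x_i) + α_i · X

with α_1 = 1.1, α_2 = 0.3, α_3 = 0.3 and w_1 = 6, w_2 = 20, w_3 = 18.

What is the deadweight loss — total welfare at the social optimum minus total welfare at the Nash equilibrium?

∂u_i/∂x_i = α_i − 1, so startup i contributes w_i if α_i > 1, else 0.
α_i > 1 for i ∈ {1}; NE contributions (6, 0, 0), X = 6.
W^NE = Σw_i − X^NE + (Σα_i)·X^NE = 44 + 0.7·6 = 48.2.
Planner: ∂(Σu_j)/∂x_i = Σα_j − 1 = 0.7 > 0, so everyone contributes w_i; X^SO = 44, W^SO = 44 + 0.7·44 = 74.8.
Deadweight loss = 26.6.

26.6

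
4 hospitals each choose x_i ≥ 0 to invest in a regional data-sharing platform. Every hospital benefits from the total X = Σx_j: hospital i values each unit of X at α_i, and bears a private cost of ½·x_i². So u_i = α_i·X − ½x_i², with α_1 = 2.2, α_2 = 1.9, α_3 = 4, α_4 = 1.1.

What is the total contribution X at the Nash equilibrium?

Hospital i's FOC: ∂u_i/∂x_i = α_i − x_i = 0, so x_i* = α_i.
NE contributions = (2.2, 1.9, 4, 1.1); X = 9.2.

9.2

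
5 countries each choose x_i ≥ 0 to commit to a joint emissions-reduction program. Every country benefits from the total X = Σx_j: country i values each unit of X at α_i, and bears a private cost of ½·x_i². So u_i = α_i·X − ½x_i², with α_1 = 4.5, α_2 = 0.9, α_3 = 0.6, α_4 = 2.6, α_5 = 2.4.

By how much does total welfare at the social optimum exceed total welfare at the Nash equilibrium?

Country i's FOC: ∂u_i/∂x_i = α_i − x_i = 0, so x_i* = α_i.
NE contributions = (4.5, 0.9, 0.6, 2.6, 2.4); X = 11.
W^NE = (Σα)·X − ½Σα_i² = 11² − ½·33.94 = 104.03.
Planner sets x_i = Σα_j = 11 for every i, so X^SO = 5·11 = 55.
W^SO = (Σα)·X^SO − ½·5·(Σα)² = (5/2)·11² = 302.5.
Deadweight loss = W^SO − W^NE = 198.47.

198.47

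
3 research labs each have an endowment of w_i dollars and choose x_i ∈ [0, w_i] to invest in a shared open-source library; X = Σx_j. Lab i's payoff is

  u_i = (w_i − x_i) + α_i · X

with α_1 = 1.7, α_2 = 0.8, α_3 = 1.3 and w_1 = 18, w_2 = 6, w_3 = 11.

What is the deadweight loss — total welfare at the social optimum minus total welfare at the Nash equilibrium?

16.8

∂u_i/∂x_i = α_i − 1, so lab i contributes w_i if α_i > 1, else 0.
α_i > 1 for i ∈ {1, 3}; NE contributions (18, 0, 11), X = 29.
W^NE = Σw_i − X^NE + (Σα_i)·X^NE = 35 + 2.8·29 = 116.2.
Planner: ∂(Σu_j)/∂x_i = Σα_j − 1 = 2.8 > 0, so everyone contributes w_i; X^SO = 35, W^SO = 35 + 2.8·35 = 133.
Deadweight loss = 16.8.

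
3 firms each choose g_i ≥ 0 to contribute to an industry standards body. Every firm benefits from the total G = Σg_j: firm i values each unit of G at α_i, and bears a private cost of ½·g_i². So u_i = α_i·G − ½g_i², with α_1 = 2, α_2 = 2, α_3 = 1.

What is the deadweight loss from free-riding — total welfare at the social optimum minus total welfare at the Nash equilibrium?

17

Firm i's FOC: ∂u_i/∂g_i = α_i − g_i = 0, so g_i* = α_i.
NE contributions = (2, 2, 1); G = 5.
W^NE = (Σα)·G − ½Σα_i² = 5² − ½·9 = 20.5.
Planner sets g_i = Σα_j = 5 for every i, so G^SO = 3·5 = 15.
W^SO = (Σα)·G^SO − ½·3·(Σα)² = (3/2)·5² = 37.5.
Deadweight loss = W^SO − W^NE = 17.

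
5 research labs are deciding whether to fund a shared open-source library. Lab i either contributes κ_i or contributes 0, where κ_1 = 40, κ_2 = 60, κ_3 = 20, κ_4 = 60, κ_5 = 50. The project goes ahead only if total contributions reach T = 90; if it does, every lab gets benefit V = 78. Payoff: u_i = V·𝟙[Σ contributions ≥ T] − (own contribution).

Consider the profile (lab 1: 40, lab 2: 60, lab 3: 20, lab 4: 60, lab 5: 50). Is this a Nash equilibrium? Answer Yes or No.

Total = 230 ≥ 90: provided.
Lab 1 (pledges 40, payoff 38): dropping to 0 → total 190, payoff 78. Profitable deviation.

No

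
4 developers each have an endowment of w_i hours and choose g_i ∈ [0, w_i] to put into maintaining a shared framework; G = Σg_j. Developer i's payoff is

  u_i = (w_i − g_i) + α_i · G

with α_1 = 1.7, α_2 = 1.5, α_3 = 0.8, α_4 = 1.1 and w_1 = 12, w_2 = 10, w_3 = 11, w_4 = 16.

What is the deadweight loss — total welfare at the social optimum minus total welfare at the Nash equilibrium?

∂u_i/∂g_i = α_i − 1, so developer i contributes w_i if α_i > 1, else 0.
α_i > 1 for i ∈ {1, 2, 4}; NE contributions (12, 10, 0, 16), G = 38.
W^NE = Σw_i − G^NE + (Σα_i)·G^NE = 49 + 4.1·38 = 204.8.
Planner: ∂(Σu_j)/∂g_i = Σα_j − 1 = 4.1 > 0, so everyone contributes w_i; G^SO = 49, W^SO = 49 + 4.1·49 = 249.9.
Deadweight loss = 45.1.

45.1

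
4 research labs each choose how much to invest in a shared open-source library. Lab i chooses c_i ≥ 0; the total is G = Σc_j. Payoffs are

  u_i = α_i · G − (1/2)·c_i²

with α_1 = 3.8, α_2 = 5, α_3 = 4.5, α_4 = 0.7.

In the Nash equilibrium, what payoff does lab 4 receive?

Lab i's FOC: ∂u_i/∂c_i = α_i − c_i = 0, so c_i* = α_i.
NE contributions = (3.8, 5, 4.5, 0.7); G = 14.
u_4 = α_4·G − ½·(c_4)² = 0.7·14 − ½·0.7² = 9.555.

9.555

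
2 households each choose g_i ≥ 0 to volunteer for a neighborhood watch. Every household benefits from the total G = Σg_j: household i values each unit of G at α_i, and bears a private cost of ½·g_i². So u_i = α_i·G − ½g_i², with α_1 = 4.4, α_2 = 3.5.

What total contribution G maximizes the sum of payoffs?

Planner FOC: ∂(Σu_j)/∂g_i = (Σα_j) − g_i = 0, so g_i^SO = Σα_j = 7.9 for every i; G^SO = 15.8.

15.8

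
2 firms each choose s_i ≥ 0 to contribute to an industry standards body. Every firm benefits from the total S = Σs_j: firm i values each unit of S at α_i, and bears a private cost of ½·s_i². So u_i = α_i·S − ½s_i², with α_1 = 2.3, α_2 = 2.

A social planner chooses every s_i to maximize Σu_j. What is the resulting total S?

8.6

Planner FOC: ∂(Σu_j)/∂s_i = (Σα_j) − s_i = 0, so s_i^SO = Σα_j = 4.3 for every i; S^SO = 8.6.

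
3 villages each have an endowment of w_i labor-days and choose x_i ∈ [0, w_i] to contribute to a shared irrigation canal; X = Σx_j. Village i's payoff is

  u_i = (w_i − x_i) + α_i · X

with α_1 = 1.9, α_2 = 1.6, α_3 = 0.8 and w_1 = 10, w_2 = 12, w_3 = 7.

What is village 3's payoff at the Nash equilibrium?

24.6

∂u_i/∂x_i = α_i − 1, so village i contributes w_i if α_i > 1, else 0.
α_i > 1 for i ∈ {1, 2}; NE contributions (10, 12, 0), X = 22.
u_3 = (7 − 0) + 0.8·22 = 24.6.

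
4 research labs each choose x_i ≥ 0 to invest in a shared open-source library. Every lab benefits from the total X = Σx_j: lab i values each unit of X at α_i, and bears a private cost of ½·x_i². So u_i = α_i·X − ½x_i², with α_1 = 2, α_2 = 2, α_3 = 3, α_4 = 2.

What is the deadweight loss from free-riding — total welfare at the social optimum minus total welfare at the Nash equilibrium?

Lab i's FOC: ∂u_i/∂x_i = α_i − x_i = 0, so x_i* = α_i.
NE contributions = (2, 2, 3, 2); X = 9.
W^NE = (Σα)·X − ½Σα_i² = 9² − ½·21 = 70.5.
Planner sets x_i = Σα_j = 9 for every i, so X^SO = 4·9 = 36.
W^SO = (Σα)·X^SO − ½·4·(Σα)² = (4/2)·9² = 162.
Deadweight loss = W^SO − W^NE = 91.5.

91.5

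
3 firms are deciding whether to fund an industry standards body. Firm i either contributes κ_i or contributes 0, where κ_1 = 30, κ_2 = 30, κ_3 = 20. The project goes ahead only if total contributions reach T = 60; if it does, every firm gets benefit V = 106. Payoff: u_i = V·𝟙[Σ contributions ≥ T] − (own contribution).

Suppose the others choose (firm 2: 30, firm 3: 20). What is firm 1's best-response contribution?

30

Others' total = 50. Contributing 30 brings total to 80 ≥ 60: gain V − κ_1 = 76.
Best response: 30.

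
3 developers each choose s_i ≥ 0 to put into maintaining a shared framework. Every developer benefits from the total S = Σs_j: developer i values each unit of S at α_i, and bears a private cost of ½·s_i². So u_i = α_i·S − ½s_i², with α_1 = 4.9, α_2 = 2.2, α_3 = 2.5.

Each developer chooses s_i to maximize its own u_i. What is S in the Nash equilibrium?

9.6

Developer i's FOC: ∂u_i/∂s_i = α_i − s_i = 0, so s_i* = α_i.
NE contributions = (4.9, 2.2, 2.5); S = 9.6.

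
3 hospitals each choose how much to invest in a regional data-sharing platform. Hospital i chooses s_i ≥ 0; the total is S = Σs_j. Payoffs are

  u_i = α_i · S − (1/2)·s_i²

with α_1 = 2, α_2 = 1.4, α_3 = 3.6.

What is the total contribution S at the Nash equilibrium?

7

Hospital i's FOC: ∂u_i/∂s_i = α_i − s_i = 0, so s_i* = α_i.
NE contributions = (2, 1.4, 3.6); S = 7.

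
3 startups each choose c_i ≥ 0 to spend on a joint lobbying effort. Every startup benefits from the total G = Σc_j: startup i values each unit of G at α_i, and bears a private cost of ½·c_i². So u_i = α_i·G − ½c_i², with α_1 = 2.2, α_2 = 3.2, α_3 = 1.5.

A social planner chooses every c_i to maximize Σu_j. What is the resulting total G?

Planner FOC: ∂(Σu_j)/∂c_i = (Σα_j) − c_i = 0, so c_i^SO = Σα_j = 6.9 for every i; G^SO = 20.7.

20.7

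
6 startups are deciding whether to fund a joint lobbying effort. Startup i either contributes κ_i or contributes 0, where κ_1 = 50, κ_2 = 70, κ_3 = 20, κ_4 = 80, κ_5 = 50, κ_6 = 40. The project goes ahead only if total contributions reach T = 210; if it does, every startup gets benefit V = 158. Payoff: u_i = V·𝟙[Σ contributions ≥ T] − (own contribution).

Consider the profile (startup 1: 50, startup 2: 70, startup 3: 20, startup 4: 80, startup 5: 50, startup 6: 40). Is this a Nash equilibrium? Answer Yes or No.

No

Total = 310 ≥ 210: provided.
Startup 1 (pledges 50, payoff 108): dropping to 0 → total 260, payoff 158. Profitable deviation.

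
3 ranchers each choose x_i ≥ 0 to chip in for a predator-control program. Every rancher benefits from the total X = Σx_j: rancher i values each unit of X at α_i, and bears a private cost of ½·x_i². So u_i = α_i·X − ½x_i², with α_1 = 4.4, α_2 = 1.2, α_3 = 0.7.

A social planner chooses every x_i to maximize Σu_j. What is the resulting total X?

Planner FOC: ∂(Σu_j)/∂x_i = (Σα_j) − x_i = 0, so x_i^SO = Σα_j = 6.3 for every i; X^SO = 18.9.

18.9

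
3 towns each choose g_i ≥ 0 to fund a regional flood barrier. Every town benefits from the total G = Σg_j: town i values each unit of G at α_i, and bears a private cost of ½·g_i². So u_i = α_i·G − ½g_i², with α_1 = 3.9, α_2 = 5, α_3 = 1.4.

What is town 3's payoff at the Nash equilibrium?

13.44

Town i's FOC: ∂u_i/∂g_i = α_i − g_i = 0, so g_i* = α_i.
NE contributions = (3.9, 5, 1.4); G = 10.3.
u_3 = α_3·G − ½·(g_3)² = 1.4·10.3 − ½·1.4² = 13.44.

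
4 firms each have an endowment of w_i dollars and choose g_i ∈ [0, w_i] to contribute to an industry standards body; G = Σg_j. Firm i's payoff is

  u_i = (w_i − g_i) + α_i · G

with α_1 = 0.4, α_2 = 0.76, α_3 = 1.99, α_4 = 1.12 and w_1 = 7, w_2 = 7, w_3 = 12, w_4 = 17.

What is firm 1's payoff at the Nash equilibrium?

∂u_i/∂g_i = α_i − 1, so firm i contributes w_i if α_i > 1, else 0.
α_i > 1 for i ∈ {3, 4}; NE contributions (0, 0, 12, 17), G = 29.
u_1 = (7 − 0) + 0.4·29 = 18.6.

18.6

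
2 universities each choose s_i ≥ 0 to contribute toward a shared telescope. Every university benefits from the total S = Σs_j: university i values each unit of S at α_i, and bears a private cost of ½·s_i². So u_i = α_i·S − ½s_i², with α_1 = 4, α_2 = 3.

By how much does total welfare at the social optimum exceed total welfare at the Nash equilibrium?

12.5

University i's FOC: ∂u_i/∂s_i = α_i − s_i = 0, so s_i* = α_i.
NE contributions = (4, 3); S = 7.
W^NE = (Σα)·S − ½Σα_i² = 7² − ½·25 = 36.5.
Planner sets s_i = Σα_j = 7 for every i, so S^SO = 2·7 = 14.
W^SO = (Σα)·S^SO − ½·2·(Σα)² = (2/2)·7² = 49.
Deadweight loss = W^SO − W^NE = 12.5.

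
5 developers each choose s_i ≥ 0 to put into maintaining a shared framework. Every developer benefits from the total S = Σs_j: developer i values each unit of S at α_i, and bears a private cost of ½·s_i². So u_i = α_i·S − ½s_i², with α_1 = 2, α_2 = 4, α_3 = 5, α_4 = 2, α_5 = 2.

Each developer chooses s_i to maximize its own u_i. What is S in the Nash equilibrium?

15

Developer i's FOC: ∂u_i/∂s_i = α_i − s_i = 0, so s_i* = α_i.
NE contributions = (2, 4, 5, 2, 2); S = 15.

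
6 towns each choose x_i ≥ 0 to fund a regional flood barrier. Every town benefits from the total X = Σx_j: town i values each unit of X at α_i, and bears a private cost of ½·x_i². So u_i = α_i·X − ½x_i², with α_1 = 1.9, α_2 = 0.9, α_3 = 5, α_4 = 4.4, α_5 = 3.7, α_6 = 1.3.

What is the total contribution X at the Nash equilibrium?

17.2

Town i's FOC: ∂u_i/∂x_i = α_i − x_i = 0, so x_i* = α_i.
NE contributions = (1.9, 0.9, 5, 4.4, 3.7, 1.3); X = 17.2.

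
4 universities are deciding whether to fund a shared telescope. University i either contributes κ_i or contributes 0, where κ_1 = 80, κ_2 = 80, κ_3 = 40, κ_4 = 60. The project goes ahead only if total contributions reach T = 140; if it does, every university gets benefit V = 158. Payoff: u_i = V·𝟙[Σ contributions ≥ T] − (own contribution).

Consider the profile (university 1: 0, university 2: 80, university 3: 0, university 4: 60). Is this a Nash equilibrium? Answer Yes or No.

Total = 140 ≥ 140: provided.
University 1 (pledges 0, payoff 158): pledging 80 → total 220, payoff 78. No gain.
University 2 (pledges 80, payoff 78): dropping to 0 → total 60, payoff 0. No gain.
University 3 (pledges 0, payoff 158): pledging 40 → total 180, payoff 118. No gain.
University 4 (pledges 60, payoff 98): dropping to 0 → total 80, payoff 0. No gain.

Yes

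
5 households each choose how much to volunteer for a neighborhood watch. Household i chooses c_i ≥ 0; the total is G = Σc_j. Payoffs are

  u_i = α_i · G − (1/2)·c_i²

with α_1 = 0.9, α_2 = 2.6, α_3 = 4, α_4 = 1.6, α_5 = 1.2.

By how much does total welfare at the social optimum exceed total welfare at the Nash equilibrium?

Household i's FOC: ∂u_i/∂c_i = α_i − c_i = 0, so c_i* = α_i.
NE contributions = (0.9, 2.6, 4, 1.6, 1.2); G = 10.3.
W^NE = (Σα)·G − ½Σα_i² = 10.3² − ½·27.57 = 92.305.
Planner sets c_i = Σα_j = 10.3 for every i, so G^SO = 5·10.3 = 51.5.
W^SO = (Σα)·G^SO − ½·5·(Σα)² = (5/2)·10.3² = 265.225.
Deadweight loss = W^SO − W^NE = 172.92.

172.92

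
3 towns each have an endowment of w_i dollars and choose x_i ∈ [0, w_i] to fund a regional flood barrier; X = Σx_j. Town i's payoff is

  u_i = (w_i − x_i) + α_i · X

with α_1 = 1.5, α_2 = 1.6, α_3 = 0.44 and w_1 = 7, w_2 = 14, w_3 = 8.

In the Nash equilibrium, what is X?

21

∂u_i/∂x_i = α_i − 1, so town i contributes w_i if α_i > 1, else 0.
α_i > 1 for i ∈ {1, 2}; NE contributions (7, 14, 0), X = 21.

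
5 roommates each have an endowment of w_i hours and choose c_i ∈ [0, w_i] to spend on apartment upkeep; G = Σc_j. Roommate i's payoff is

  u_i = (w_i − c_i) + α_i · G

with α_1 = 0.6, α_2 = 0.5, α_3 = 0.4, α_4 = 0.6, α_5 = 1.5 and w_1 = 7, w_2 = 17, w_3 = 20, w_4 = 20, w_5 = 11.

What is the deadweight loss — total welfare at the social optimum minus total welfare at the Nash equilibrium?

166.4

∂u_i/∂c_i = α_i − 1, so roommate i contributes w_i if α_i > 1, else 0.
α_i > 1 for i ∈ {5}; NE contributions (0, 0, 0, 0, 11), G = 11.
W^NE = Σw_i − G^NE + (Σα_i)·G^NE = 75 + 2.6·11 = 103.6.
Planner: ∂(Σu_j)/∂c_i = Σα_j − 1 = 2.6 > 0, so everyone contributes w_i; G^SO = 75, W^SO = 75 + 2.6·75 = 270.
Deadweight loss = 166.4.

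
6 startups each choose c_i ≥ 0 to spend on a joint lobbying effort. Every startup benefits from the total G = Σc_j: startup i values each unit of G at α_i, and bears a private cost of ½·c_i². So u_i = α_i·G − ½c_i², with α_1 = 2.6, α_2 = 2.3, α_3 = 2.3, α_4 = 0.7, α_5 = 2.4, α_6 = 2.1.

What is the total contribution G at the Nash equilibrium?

12.4

Startup i's FOC: ∂u_i/∂c_i = α_i − c_i = 0, so c_i* = α_i.
NE contributions = (2.6, 2.3, 2.3, 0.7, 2.4, 2.1); G = 12.4.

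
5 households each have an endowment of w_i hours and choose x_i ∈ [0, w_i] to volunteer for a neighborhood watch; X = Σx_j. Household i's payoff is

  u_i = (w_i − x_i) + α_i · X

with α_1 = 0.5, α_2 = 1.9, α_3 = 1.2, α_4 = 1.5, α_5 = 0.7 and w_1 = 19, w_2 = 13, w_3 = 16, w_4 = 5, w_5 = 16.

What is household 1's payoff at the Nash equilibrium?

∂u_i/∂x_i = α_i − 1, so household i contributes w_i if α_i > 1, else 0.
α_i > 1 for i ∈ {2, 3, 4}; NE contributions (0, 13, 16, 5, 0), X = 34.
u_1 = (19 − 0) + 0.5·34 = 36.

36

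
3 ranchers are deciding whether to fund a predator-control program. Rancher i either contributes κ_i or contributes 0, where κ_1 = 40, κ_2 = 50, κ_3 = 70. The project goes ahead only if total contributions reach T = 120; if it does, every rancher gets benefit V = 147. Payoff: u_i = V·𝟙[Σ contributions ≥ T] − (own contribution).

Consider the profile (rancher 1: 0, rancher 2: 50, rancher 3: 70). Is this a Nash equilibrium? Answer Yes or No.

Yes

Total = 120 ≥ 120: provided.
Rancher 1 (pledges 0, payoff 147): pledging 40 → total 160, payoff 107. No gain.
Rancher 2 (pledges 50, payoff 97): dropping to 0 → total 70, payoff 0. No gain.
Rancher 3 (pledges 70, payoff 77): dropping to 0 → total 50, payoff 0. No gain.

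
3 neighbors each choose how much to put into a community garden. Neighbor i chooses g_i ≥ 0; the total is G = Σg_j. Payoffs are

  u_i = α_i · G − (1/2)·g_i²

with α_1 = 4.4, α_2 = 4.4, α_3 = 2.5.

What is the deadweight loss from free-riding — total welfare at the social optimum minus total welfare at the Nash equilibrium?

Neighbor i's FOC: ∂u_i/∂g_i = α_i − g_i = 0, so g_i* = α_i.
NE contributions = (4.4, 4.4, 2.5); G = 11.3.
W^NE = (Σα)·G − ½Σα_i² = 11.3² − ½·44.97 = 105.205.
Planner sets g_i = Σα_j = 11.3 for every i, so G^SO = 3·11.3 = 33.9.
W^SO = (Σα)·G^SO − ½·3·(Σα)² = (3/2)·11.3² = 191.535.
Deadweight loss = W^SO − W^NE = 86.33.

86.33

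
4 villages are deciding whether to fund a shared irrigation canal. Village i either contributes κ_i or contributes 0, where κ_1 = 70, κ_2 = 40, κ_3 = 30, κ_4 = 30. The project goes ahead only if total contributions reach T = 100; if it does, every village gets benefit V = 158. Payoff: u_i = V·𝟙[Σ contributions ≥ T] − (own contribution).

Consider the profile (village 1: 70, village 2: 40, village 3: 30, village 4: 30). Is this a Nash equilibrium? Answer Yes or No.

Total = 170 ≥ 100: provided.
Village 1 (pledges 70, payoff 88): dropping to 0 → total 100, payoff 158. Profitable deviation.

No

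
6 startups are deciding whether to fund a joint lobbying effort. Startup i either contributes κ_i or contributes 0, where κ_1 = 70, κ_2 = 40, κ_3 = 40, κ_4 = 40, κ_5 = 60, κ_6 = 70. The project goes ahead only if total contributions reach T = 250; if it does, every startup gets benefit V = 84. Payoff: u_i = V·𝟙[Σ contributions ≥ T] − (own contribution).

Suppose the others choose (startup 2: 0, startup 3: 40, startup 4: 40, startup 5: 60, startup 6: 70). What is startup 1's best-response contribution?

Others' total = 210. Contributing 70 brings total to 280 ≥ 250: gain V − κ_1 = 14.
Best response: 70.

70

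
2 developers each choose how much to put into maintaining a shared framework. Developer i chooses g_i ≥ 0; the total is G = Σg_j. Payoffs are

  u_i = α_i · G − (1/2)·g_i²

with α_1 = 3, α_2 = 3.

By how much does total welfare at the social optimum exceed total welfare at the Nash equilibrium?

9

Developer i's FOC: ∂u_i/∂g_i = α_i − g_i = 0, so g_i* = α_i.
NE contributions = (3, 3); G = 6.
W^NE = (Σα)·G − ½Σα_i² = 6² − ½·18 = 27.
Planner sets g_i = Σα_j = 6 for every i, so G^SO = 2·6 = 12.
W^SO = (Σα)·G^SO − ½·2·(Σα)² = (2/2)·6² = 36.
Deadweight loss = W^SO − W^NE = 9.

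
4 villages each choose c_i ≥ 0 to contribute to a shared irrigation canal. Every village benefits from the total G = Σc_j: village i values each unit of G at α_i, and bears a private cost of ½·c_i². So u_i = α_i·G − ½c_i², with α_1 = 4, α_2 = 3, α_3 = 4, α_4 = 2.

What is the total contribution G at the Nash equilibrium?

Village i's FOC: ∂u_i/∂c_i = α_i − c_i = 0, so c_i* = α_i.
NE contributions = (4, 3, 4, 2); G = 13.

13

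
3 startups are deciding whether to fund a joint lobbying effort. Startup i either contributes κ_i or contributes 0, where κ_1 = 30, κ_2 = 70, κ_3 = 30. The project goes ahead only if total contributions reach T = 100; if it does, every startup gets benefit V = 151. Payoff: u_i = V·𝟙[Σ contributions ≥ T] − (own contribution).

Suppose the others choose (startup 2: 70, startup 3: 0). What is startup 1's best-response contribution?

30

Others' total = 70. Contributing 30 brings total to 100 ≥ 100: gain V − κ_1 = 121.
Best response: 30.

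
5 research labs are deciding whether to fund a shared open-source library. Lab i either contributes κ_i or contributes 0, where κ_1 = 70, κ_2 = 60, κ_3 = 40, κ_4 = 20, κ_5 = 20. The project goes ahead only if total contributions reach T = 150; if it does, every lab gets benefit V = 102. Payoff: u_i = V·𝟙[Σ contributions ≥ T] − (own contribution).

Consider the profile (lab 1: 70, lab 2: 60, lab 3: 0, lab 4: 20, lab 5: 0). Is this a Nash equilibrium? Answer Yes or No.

Total = 150 ≥ 150: provided.
Lab 1 (pledges 70, payoff 32): dropping to 0 → total 80, payoff 0. No gain.
Lab 2 (pledges 60, payoff 42): dropping to 0 → total 90, payoff 0. No gain.
Lab 3 (pledges 0, payoff 102): pledging 40 → total 190, payoff 62. No gain.
Lab 4 (pledges 20, payoff 82): dropping to 0 → total 130, payoff 0. No gain.
Lab 5 (pledges 0, payoff 102): pledging 20 → total 170, payoff 82. No gain.

Yes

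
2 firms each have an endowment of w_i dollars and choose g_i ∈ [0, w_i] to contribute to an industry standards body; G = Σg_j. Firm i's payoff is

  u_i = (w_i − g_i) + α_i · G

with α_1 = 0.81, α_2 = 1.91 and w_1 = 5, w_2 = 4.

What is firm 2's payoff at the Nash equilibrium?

7.64

∂u_i/∂g_i = α_i − 1, so firm i contributes w_i if α_i > 1, else 0.
α_i > 1 for i ∈ {2}; NE contributions (0, 4), G = 4.
u_2 = (4 − 4) + 1.91·4 = 7.64.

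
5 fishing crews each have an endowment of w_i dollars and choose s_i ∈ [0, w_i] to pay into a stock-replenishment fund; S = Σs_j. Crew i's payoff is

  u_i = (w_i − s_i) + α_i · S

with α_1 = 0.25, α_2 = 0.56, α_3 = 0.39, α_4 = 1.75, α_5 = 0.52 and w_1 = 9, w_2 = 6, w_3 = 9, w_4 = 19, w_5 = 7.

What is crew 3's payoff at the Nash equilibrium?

16.41

∂u_i/∂s_i = α_i − 1, so crew i contributes w_i if α_i > 1, else 0.
α_i > 1 for i ∈ {4}; NE contributions (0, 0, 0, 19, 0), S = 19.
u_3 = (9 − 0) + 0.39·19 = 16.41.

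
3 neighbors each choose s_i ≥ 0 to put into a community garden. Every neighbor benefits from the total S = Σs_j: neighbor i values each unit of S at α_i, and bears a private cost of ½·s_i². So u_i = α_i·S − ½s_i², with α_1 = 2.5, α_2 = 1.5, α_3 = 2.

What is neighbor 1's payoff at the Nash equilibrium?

11.875

Neighbor i's FOC: ∂u_i/∂s_i = α_i − s_i = 0, so s_i* = α_i.
NE contributions = (2.5, 1.5, 2); S = 6.
u_1 = α_1·S − ½·(s_1)² = 2.5·6 − ½·2.5² = 11.875.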